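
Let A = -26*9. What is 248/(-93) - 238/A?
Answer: -193/117 ≈ -1.6496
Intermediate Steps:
A = -234
248/(-93) - 238/A = 248/(-93) - 238/(-234) = 248*(-1/93) - 238*(-1/234) = -8/3 + 119/117 = -193/117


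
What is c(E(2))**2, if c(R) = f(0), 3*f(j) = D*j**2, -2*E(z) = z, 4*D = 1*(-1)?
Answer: 0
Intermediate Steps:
D = -1/4 (D = (1*(-1))/4 = (1/4)*(-1) = -1/4 ≈ -0.25000)
E(z) = -z/2
f(j) = -j**2/12 (f(j) = (-j**2/4)/3 = -j**2/12)
c(R) = 0 (c(R) = -1/12*0**2 = -1/12*0 = 0)
c(E(2))**2 = 0**2 = 0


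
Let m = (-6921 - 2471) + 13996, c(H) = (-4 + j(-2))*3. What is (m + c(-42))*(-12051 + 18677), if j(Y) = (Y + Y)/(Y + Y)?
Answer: 30446470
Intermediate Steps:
j(Y) = 1 (j(Y) = (2*Y)/((2*Y)) = (2*Y)*(1/(2*Y)) = 1)
c(H) = -9 (c(H) = (-4 + 1)*3 = -3*3 = -9)
m = 4604 (m = -9392 + 13996 = 4604)
(m + c(-42))*(-12051 + 18677) = (4604 - 9)*(-12051 + 18677) = 4595*6626 = 30446470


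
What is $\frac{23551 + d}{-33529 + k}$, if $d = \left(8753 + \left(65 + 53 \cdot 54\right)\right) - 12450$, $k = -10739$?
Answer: $- \frac{22781}{44268} \approx -0.51462$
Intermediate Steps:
$d = -770$ ($d = \left(8753 + \left(65 + 2862\right)\right) - 12450 = \left(8753 + 2927\right) - 12450 = 11680 - 12450 = -770$)
$\frac{23551 + d}{-33529 + k} = \frac{23551 - 770}{-33529 - 10739} = \frac{22781}{-44268} = 22781 \left(- \frac{1}{44268}\right) = - \frac{22781}{44268}$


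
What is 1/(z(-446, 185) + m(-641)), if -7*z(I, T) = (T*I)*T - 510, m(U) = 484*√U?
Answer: 26713505/58255827141576 - 5929*I*√641/58255827141576 ≈ 4.5855e-7 - 2.5767e-9*I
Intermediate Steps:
z(I, T) = 510/7 - I*T²/7 (z(I, T) = -((T*I)*T - 510)/7 = -((I*T)*T - 510)/7 = -(I*T² - 510)/7 = -(-510 + I*T²)/7 = 510/7 - I*T²/7)
1/(z(-446, 185) + m(-641)) = 1/((510/7 - ⅐*(-446)*185²) + 484*√(-641)) = 1/((510/7 - ⅐*(-446)*34225) + 484*(I*√641)) = 1/((510/7 + 15264350/7) + 484*I*√641) = 1/(15264860/7 + 484*I*√641)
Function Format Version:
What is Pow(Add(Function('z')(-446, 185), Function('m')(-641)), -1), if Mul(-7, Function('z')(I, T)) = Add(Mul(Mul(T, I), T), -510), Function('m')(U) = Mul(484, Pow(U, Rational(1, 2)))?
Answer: Add(Rational(26713505, 58255827141576), Mul(Rational(-5929, 58255827141576), I, Pow(641, Rational(1, 2)))) ≈ Add(4.5855e-7, Mul(-2.5767e-9, I))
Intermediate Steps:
Function('z')(I, T) = Add(Rational(510, 7), Mul(Rational(-1, 7), I, Pow(T, 2))) (Function('z')(I, T) = Mul(Rational(-1, 7), Add(Mul(Mul(T, I), T), -510)) = Mul(Rational(-1, 7), Add(Mul(Mul(I, T), T), -510)) = Mul(Rational(-1, 7), Add(Mul(I, Pow(T, 2)), -510)) = Mul(Rational(-1, 7), Add(-510, Mul(I, Pow(T, 2)))) = Add(Rational(510, 7), Mul(Rational(-1, 7), I, Pow(T, 2))))
Pow(Add(Function('z')(-446, 185), Function('m')(-641)), -1) = Pow(Add(Add(Rational(510, 7), Mul(Rational(-1, 7), -446, Pow(185, 2))), Mul(484, Pow(-641, Rational(1, 2)))), -1) = Pow(Add(Add(Rational(510, 7), Mul(Rational(-1, 7), -446, 34225)), Mul(484, Mul(I, Pow(641, Rational(1, 2))))), -1) = Pow(Add(Add(Rational(510, 7), Rational(15264350, 7)), Mul(484, I, Pow(641, Rational(1, 2)))), -1) = Pow(Add(Rational(15264860, 7), Mul(484, I, Pow(641, Rational(1, 2)))), -1)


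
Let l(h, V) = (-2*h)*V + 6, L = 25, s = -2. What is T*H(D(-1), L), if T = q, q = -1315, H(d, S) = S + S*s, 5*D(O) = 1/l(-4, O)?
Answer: 32875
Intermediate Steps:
l(h, V) = 6 - 2*V*h (l(h, V) = -2*V*h + 6 = 6 - 2*V*h)
D(O) = 1/(5*(6 + 8*O)) (D(O) = 1/(5*(6 - 2*O*(-4))) = 1/(5*(6 + 8*O)))
H(d, S) = -S (H(d, S) = S + S*(-2) = S - 2*S = -S)
T = -1315
T*H(D(-1), L) = -(-1315)*25 = -1315*(-25) = 32875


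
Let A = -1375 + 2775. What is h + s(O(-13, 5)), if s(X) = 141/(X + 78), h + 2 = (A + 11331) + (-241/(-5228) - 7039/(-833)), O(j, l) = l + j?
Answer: 277398001511/21774620 ≈ 12740.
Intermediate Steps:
A = 1400
O(j, l) = j + l
h = 55470828241/4354924 (h = -2 + ((1400 + 11331) + (-241/(-5228) - 7039/(-833))) = -2 + (12731 + (-241*(-1/5228) - 7039*(-1/833))) = -2 + (12731 + (241/5228 + 7039/833)) = -2 + (12731 + 37000645/4354924) = -2 + 55479538089/4354924 = 55470828241/4354924 ≈ 12738.)
s(X) = 141/(78 + X)
h + s(O(-13, 5)) = 55470828241/4354924 + 141/(78 + (-13 + 5)) = 55470828241/4354924 + 141/(78 - 8) = 55470828241/4354924 + 141/70 = 277398001511/21774620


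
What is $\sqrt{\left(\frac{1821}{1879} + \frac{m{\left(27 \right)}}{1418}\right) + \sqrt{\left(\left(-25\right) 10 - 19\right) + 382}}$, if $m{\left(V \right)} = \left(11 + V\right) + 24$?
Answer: $\frac{\sqrt{1797602926318 + 1774786148521 \sqrt{113}}}{1332211} \approx 3.4122$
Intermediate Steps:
$m{\left(V \right)} = 35 + V$
$\sqrt{\left(\frac{1821}{1879} + \frac{m{\left(27 \right)}}{1418}\right) + \sqrt{\left(\left(-25\right) 10 - 19\right) + 382}} = \sqrt{\left(\frac{1821}{1879} + \frac{35 + 27}{1418}\right) + \sqrt{\left(\left(-25\right) 10 - 19\right) + 382}} = \sqrt{\left(1821 \cdot \frac{1}{1879} + 62 \cdot \frac{1}{1418}\right) + \sqrt{\left(-250 - 19\right) + 382}} = \sqrt{\left(\frac{1821}{1879} + \frac{31}{709}\right) + \sqrt{-269 + 382}} = \sqrt{\frac{1349338}{1332211} + \sqrt{113}}$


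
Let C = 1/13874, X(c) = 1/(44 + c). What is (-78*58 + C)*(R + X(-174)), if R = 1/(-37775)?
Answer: 2719022037/77864852 ≈ 34.920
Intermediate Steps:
R = -1/37775 ≈ -2.6473e-5
C = 1/13874 ≈ 7.2077e-5
(-78*58 + C)*(R + X(-174)) = (-78*58 + 1/13874)*(-1/37775 + 1/(44 - 174)) = (-4524 + 1/13874)*(-1/37775 + 1/(-130)) = -62765975*(-1/37775 - 1/130)/13874 = -62765975/13874*(-7581/982150) = 2719022037/77864852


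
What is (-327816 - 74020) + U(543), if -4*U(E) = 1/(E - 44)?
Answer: -802064657/1996 ≈ -4.0184e+5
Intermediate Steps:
U(E) = -1/(4*(-44 + E)) (U(E) = -1/(4*(E - 44)) = -1/(4*(-44 + E)))
(-327816 - 74020) + U(543) = (-327816 - 74020) - 1/(-176 + 4*543) = -401836 - 1/(-176 + 2172) = -401836 - 1/1996 = -802064657/1996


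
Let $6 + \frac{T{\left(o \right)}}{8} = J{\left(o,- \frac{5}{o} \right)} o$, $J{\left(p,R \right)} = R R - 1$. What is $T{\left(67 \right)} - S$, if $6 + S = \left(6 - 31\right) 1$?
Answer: $- \frac{36851}{67} \approx -550.01$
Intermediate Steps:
$S = -31$ ($S = -6 + \left(6 - 31\right) 1 = -6 - 25 = -31$)
$J{\left(p,R \right)} = -1 + R^{2}$ ($J{\left(p,R \right)} = R^{2} - 1 = -1 + R^{2}$)
$T{\left(o \right)} = -48 + 8 o \left(-1 + \frac{25}{o^{2}}\right)$ ($T{\left(o \right)} = -48 + 8 \left(-1 + \left(- \frac{5}{o}\right)^{2}\right) o = -48 + 8 \left(-1 + \frac{25}{o^{2}}\right) o = -48 + 8 o \left(-1 + \frac{25}{o^{2}}\right)$)
$T{\left(67 \right)} - S = \left(-48 - 536 + \frac{200}{67}\right) - -31 = \left(-48 - 536 + 200 \cdot \frac{1}{67}\right) + 31 = \left(-48 - 536 + \frac{200}{67}\right) + 31 = - \frac{38928}{67} + 31 = - \frac{36851}{67}$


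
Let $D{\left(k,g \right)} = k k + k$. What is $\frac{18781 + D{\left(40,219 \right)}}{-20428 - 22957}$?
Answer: $- \frac{20421}{43385} \approx -0.47069$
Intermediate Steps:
$D{\left(k,g \right)} = k + k^{2}$ ($D{\left(k,g \right)} = k^{2} + k = k + k^{2}$)
$\frac{18781 + D{\left(40,219 \right)}}{-20428 - 22957} = \frac{18781 + 40 \left(1 + 40\right)}{-20428 - 22957} = \frac{18781 + 40 \cdot 41}{-43385} = \left(18781 + 1640\right) \left(- \frac{1}{43385}\right) = 20421 \left(- \frac{1}{43385}\right) = - \frac{20421}{43385}$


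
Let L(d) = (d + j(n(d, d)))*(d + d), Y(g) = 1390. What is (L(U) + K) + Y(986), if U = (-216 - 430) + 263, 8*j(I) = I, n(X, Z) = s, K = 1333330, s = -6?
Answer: 3257345/2 ≈ 1.6287e+6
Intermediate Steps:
n(X, Z) = -6
j(I) = I/8
U = -383 (U = -646 + 263 = -383)
L(d) = 2*d*(-3/4 + d) (L(d) = (d + (1/8)*(-6))*(d + d) = (d - 3/4)*(2*d) = (-3/4 + d)*(2*d) = 2*d*(-3/4 + d))
(L(U) + K) + Y(986) = ((1/2)*(-383)*(-3 + 4*(-383)) + 1333330) + 1390 = ((1/2)*(-383)*(-3 - 1532) + 1333330) + 1390 = ((1/2)*(-383)*(-1535) + 1333330) + 1390 = (587905/2 + 1333330) + 1390 = 3254565/2 + 1390 = 3257345/2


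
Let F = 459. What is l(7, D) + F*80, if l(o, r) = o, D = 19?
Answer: 36727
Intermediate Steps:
l(7, D) + F*80 = 7 + 459*80 = 7 + 36720 = 36727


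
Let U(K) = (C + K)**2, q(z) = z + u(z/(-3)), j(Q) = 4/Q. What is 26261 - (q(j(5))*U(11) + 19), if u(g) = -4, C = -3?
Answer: 132234/5 ≈ 26447.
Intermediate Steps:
q(z) = -4 + z (q(z) = z - 4 = -4 + z)
U(K) = (-3 + K)**2
26261 - (q(j(5))*U(11) + 19) = 26261 - ((-4 + 4/5)*(-3 + 11)**2 + 19) = 26261 - ((-4 + 4*(1/5))*8**2 + 19) = 26261 - ((-4 + 4/5)*64 + 19) = 26261 - (-16/5*64 + 19) = 26261 - (-1024/5 + 19) = 26261 - 1*(-929/5) = 26261 + 929/5 = 132234/5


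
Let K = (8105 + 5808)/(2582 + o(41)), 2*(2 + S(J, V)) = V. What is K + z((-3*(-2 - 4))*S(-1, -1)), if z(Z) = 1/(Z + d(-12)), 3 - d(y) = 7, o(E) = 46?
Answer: 679109/128772 ≈ 5.2737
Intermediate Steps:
S(J, V) = -2 + V/2
d(y) = -4 (d(y) = 3 - 1*7 = 3 - 7 = -4)
z(Z) = 1/(-4 + Z) (z(Z) = 1/(Z - 4) = 1/(-4 + Z))
K = 13913/2628 (K = (8105 + 5808)/(2582 + 46) = 13913/2628 ≈ 5.2941)
K + z((-3*(-2 - 4))*S(-1, -1)) = 13913/2628 + 1/(-4 + (-3*(-2 - 4))*(-2 + (½)*(-1))) = 13913/2628 + 1/(-4 + (-3*(-6))*(-2 - ½)) = 13913/2628 + 1/(-4 + 18*(-5/2)) = 13913/2628 + 1/(-4 - 45) = 13913/2628 + 1/(-49) = 13913/2628 - 1/49 = 679109/128772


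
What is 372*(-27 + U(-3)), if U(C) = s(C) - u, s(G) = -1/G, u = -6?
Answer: -7688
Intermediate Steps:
U(C) = 6 - 1/C (U(C) = -1/C - 1*(-6) = -1/C + 6 = 6 - 1/C)
372*(-27 + U(-3)) = 372*(-27 + (6 - 1/(-3))) = 372*(-27 + (6 - 1*(-1/3))) = 372*(-27 + (6 + 1/3)) = 372*(-27 + 19/3) = 372*(-62/3) = -7688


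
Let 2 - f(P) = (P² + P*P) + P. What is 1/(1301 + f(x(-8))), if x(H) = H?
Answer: 1/1183 ≈ 0.00084531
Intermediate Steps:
f(P) = 2 - P - 2*P² (f(P) = 2 - ((P² + P*P) + P) = 2 - ((P² + P²) + P) = 2 - (2*P² + P) = 2 - (P + 2*P²) = 2 + (-P - 2*P²) = 2 - P - 2*P²)
1/(1301 + f(x(-8))) = 1/(1301 + (2 - 1*(-8) - 2*(-8)²)) = 1/(1301 + (2 + 8 - 2*64)) = 1/(1301 + (2 + 8 - 128)) = 1/(1301 - 118) = 1/1183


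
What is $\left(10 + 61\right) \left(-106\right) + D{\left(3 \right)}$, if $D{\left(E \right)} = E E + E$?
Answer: $-7514$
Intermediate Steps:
$D{\left(E \right)} = E + E^{2}$ ($D{\left(E \right)} = E^{2} + E = E + E^{2}$)
$\left(10 + 61\right) \left(-106\right) + D{\left(3 \right)} = \left(10 + 61\right) \left(-106\right) + 3 \left(1 + 3\right) = 71 \left(-106\right) + 3 \cdot 4 = -7526 + 12 = -7514$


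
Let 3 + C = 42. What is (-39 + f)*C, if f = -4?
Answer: -1677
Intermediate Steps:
C = 39 (C = -3 + 42 = 39)
(-39 + f)*C = (-39 - 4)*39 = -43*39 = -1677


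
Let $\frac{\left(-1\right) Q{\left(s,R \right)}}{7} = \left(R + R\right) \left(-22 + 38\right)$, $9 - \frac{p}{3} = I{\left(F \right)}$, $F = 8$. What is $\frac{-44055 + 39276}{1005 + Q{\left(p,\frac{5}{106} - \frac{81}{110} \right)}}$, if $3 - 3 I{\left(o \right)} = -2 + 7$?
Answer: $- \frac{13930785}{3379591} \approx -4.122$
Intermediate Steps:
$I{\left(o \right)} = - \frac{2}{3}$ ($I{\left(o \right)} = 1 - \frac{-2 + 7}{3} = 1 - \frac{5}{3} = - \frac{2}{3}$)
$p = 29$ ($p = 27 - -2 = 27 + 2 = 29$)
$Q{\left(s,R \right)} = - 224 R$ ($Q{\left(s,R \right)} = - 7 \left(R + R\right) \left(-22 + 38\right) = - 7 \cdot 2 R 16 = - 7 \cdot 32 R = - 224 R$)
$\frac{-44055 + 39276}{1005 + Q{\left(p,\frac{5}{106} - \frac{81}{110} \right)}} = \frac{-44055 + 39276}{1005 - 224 \left(\frac{5}{106} - \frac{81}{110}\right)} = - \frac{4779}{1005 - 224 \left(5 \cdot \frac{1}{106} - \frac{81}{110}\right)} = - \frac{4779}{1005 - 224 \left(\frac{5}{106} - \frac{81}{110}\right)} = - \frac{4779}{1005 - - \frac{450016}{2915}} = - \frac{4779}{1005 + \frac{450016}{2915}} = - \frac{4779}{\frac{3379591}{2915}} = \left(-4779\right) \frac{2915}{3379591} = - \frac{13930785}{3379591}$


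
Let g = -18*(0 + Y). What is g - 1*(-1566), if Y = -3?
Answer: 1620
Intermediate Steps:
g = 54 (g = -18*(0 - 3) = -18*(-3) = 54)
g - 1*(-1566) = 54 - 1*(-1566) = 54 + 1566 = 1620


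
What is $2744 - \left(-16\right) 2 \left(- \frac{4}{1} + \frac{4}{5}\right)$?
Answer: $\frac{13208}{5} \approx 2641.6$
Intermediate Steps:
$2744 - \left(-16\right) 2 \left(- \frac{4}{1} + \frac{4}{5}\right) = 2744 - - 32 \left(\left(-4\right) 1 + 4 \cdot \frac{1}{5}\right) = 2744 - - 32 \left(-4 + \frac{4}{5}\right) = 2744 - \left(-32\right) \left(- \frac{16}{5}\right) = 2744 - \frac{512}{5} = \frac{13208}{5}$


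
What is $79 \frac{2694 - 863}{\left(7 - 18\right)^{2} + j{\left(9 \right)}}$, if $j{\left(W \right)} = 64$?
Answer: $\frac{144649}{185} \approx 781.89$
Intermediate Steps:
$79 \frac{2694 - 863}{\left(7 - 18\right)^{2} + j{\left(9 \right)}} = 79 \frac{2694 - 863}{\left(7 - 18\right)^{2} + 64} = 79 \frac{1831}{\left(-11\right)^{2} + 64} = 79 \frac{1831}{121 + 64} = 79 \cdot \frac{1831}{185} = \frac{144649}{185}$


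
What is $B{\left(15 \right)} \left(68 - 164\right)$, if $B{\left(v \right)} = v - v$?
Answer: $0$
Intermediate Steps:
$B{\left(v \right)} = 0$
$B{\left(15 \right)} \left(68 - 164\right) = 0 \left(68 - 164\right) = 0 \left(-96\right) = 0$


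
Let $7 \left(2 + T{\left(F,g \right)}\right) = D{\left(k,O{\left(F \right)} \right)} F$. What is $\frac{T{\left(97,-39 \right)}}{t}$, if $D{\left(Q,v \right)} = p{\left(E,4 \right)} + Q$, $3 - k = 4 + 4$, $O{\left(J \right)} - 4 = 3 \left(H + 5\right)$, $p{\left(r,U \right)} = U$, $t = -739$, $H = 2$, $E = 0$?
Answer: $\frac{111}{5173} \approx 0.021458$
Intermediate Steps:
$O{\left(J \right)} = 25$ ($O{\left(J \right)} = 4 + 3 \left(2 + 5\right) = 4 + 3 \cdot 7 = 4 + 21 = 25$)
$k = -5$ ($k = 3 - \left(4 + 4\right) = 3 - 8 = -5$)
$D{\left(Q,v \right)} = 4 + Q$
$T{\left(F,g \right)} = -2 - \frac{F}{7}$ ($T{\left(F,g \right)} = -2 + \frac{\left(4 - 5\right) F}{7} = -2 + \frac{\left(-1\right) F}{7} = -2 - \frac{F}{7}$)
$\frac{T{\left(97,-39 \right)}}{t} = \frac{-2 - \frac{97}{7}}{-739} = \left(-2 - \frac{97}{7}\right) \left(- \frac{1}{739}\right) = \left(- \frac{111}{7}\right) \left(- \frac{1}{739}\right) = \frac{111}{5173}$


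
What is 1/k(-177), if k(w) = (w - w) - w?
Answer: 1/177 ≈ 0.0056497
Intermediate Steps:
k(w) = -w (k(w) = 0 - w = -w)
1/k(-177) = 1/(-1*(-177)) = 1/177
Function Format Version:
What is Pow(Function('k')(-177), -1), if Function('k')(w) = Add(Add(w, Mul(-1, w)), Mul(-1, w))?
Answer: Rational(1, 177) ≈ 0.0056497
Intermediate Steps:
Function('k')(w) = Mul(-1, w) (Function('k')(w) = Add(0, Mul(-1, w)) = Mul(-1, w))
Pow(Function('k')(-177), -1) = Pow(Mul(-1, -177), -1) = Pow(177, -1) = Rational(1, 177)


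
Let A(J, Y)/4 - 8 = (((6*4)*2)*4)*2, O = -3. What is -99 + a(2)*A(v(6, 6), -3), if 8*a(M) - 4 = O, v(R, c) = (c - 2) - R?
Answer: 97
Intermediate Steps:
v(R, c) = -2 + c - R (v(R, c) = (-2 + c) - R = -2 + c - R)
a(M) = ⅛ (a(M) = ½ + (⅛)*(-3) = ½ - 3/8 = ⅛)
A(J, Y) = 1568 (A(J, Y) = 32 + 4*((((6*4)*2)*4)*2) = 32 + 4*(((24*2)*4)*2) = 32 + 4*((48*4)*2) = 32 + 4*(192*2) = 32 + 4*384 = 32 + 1536 = 1568)
-99 + a(2)*A(v(6, 6), -3) = -99 + (⅛)*1568 = -99 + 196 = 97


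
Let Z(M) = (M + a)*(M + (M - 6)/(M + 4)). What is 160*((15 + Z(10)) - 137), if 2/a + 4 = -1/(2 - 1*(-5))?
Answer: -783040/203 ≈ -3857.3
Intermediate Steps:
a = -14/29 (a = 2/(-4 - 1/(2 - 1*(-5))) = 2/(-4 - 1/(2 + 5)) = 2/(-4 - 1/7) = 2/(-4 - 1*⅐) = 2/(-4 - ⅐) = 2/(-29/7) = 2*(-7/29) = -14/29 ≈ -0.48276)
Z(M) = (-14/29 + M)*(M + (-6 + M)/(4 + M)) (Z(M) = (M - 14/29)*(M + (M - 6)/(M + 4)) = (-14/29 + M)*(M + (-6 + M)/(4 + M)))
160*((15 + Z(10)) - 137) = 160*((15 + (84 - 244*10 + 29*10³ + 131*10²)/(29*(4 + 10))) - 137) = 160*((15 + (1/29)*(84 - 2440 + 29*1000 + 131*100)/14) - 137) = 160*((15 + (1/29)*(1/14)*(84 - 2440 + 29000 + 13100)) - 137) = 160*((15 + (1/29)*(1/14)*39744) - 137) = 160*((15 + 19872/203) - 137) = 160*(22917/203 - 137) = 160*(-4894/203) = -783040/203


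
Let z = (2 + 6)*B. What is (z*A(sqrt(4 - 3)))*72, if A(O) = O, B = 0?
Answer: 0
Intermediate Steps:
z = 0 (z = (2 + 6)*0 = 8*0 = 0)
(z*A(sqrt(4 - 3)))*72 = (0*sqrt(4 - 3))*72 = (0*sqrt(1))*72 = (0*1)*72 = 0*72 = 0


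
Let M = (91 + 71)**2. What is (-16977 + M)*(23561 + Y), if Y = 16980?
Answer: 375693447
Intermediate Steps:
M = 26244 (M = 162**2 = 26244)
(-16977 + M)*(23561 + Y) = (-16977 + 26244)*(23561 + 16980) = 9267*40541 = 375693447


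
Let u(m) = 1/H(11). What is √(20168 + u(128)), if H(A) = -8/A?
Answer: √322666/4 ≈ 142.01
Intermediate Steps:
u(m) = -11/8 (u(m) = 1/(-8/11) = 1*(-11/8) = -11/8)
√(20168 + u(128)) = √(20168 - 11/8) = √(161333/8) = √322666/4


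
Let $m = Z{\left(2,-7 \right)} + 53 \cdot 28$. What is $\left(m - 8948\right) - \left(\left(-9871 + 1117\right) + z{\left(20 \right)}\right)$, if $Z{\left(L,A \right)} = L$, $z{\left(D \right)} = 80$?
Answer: $1212$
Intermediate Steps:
$m = 1486$ ($m = 2 + 53 \cdot 28 = 2 + 1484 = 1486$)
$\left(m - 8948\right) - \left(\left(-9871 + 1117\right) + z{\left(20 \right)}\right) = \left(1486 - 8948\right) - \left(\left(-9871 + 1117\right) + 80\right) = -7462 - \left(-8754 + 80\right) = -7462 - -8674 = -7462 + 8674 = 1212$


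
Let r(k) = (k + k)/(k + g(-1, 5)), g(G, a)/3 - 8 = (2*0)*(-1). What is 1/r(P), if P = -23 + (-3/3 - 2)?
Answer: 1/26 ≈ 0.038462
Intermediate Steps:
g(G, a) = 24 (g(G, a) = 24 + 3*((2*0)*(-1)) = 24 + 3*(0*(-1)) = 24 + 3*0 = 24 + 0 = 24)
P = -26 (P = -23 + (-3*1/3 - 2) = -23 + (-1 - 2) = -23 - 3 = -26)
r(k) = 2*k/(24 + k) (r(k) = (k + k)/(k + 24) = (2*k)/(24 + k) = 2*k/(24 + k))
1/r(P) = 1/(2*(-26)/(24 - 26)) = 1/(2*(-26)/(-2)) = 1/(2*(-26)*(-1/2)) = 1/26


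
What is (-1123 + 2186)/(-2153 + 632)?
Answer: -1063/1521 ≈ -0.69888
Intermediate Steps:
(-1123 + 2186)/(-2153 + 632) = 1063/(-1521) = 1063*(-1/1521) = -1063/1521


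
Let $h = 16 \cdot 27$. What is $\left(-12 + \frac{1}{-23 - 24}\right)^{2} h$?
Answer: $\frac{137905200}{2209} \approx 62429.0$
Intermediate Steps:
$h = 432$
$\left(-12 + \frac{1}{-23 - 24}\right)^{2} h = \left(-12 + \frac{1}{-23 - 24}\right)^{2} \cdot 432 = \left(-12 + \frac{1}{-47}\right)^{2} \cdot 432 = \left(-12 - \frac{1}{47}\right)^{2} \cdot 432 = \left(- \frac{565}{47}\right)^{2} \cdot 432 = \frac{319225}{2209} \cdot 432 = \frac{137905200}{2209}$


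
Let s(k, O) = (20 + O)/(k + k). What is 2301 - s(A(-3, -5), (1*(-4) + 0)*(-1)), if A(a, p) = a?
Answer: 2305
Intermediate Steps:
s(k, O) = (20 + O)/(2*k) (s(k, O) = (20 + O)/((2*k)) = (20 + O)*(1/(2*k)) = (20 + O)/(2*k))
2301 - s(A(-3, -5), (1*(-4) + 0)*(-1)) = 2301 - (20 + (1*(-4) + 0)*(-1))/(2*(-3)) = 2301 - (-1)*(20 + (-4 + 0)*(-1))/(2*3) = 2301 - (-1)*(20 - 4*(-1))/(2*3) = 2301 - (-1)*(20 + 4)/(2*3) = 2301 - (-1)*24/(2*3) = 2301 - 1*(-4) = 2301 + 4 = 2305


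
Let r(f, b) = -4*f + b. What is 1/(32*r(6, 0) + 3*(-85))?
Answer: -1/1023 ≈ -0.00097752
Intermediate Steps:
r(f, b) = b - 4*f
1/(32*r(6, 0) + 3*(-85)) = 1/(32*(0 - 4*6) + 3*(-85)) = 1/(32*(0 - 24) - 255) = 1/(32*(-24) - 255) = 1/(-768 - 255) = 1/(-1023) = -1/1023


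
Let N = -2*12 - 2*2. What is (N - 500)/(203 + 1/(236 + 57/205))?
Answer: -6393684/2458229 ≈ -2.6009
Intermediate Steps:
N = -28 (N = -24 - 4 = -28)
(N - 500)/(203 + 1/(236 + 57/205)) = (-28 - 500)/(203 + 1/(236 + 57/205)) = -528/(203 + 1/(236 + 57*(1/205))) = -528/(203 + 1/(236 + 57/205)) = -528/(203 + 1/(48437/205)) = -528/(203 + 205/48437) = -528/9832916/48437 = -528*48437/9832916 = -6393684/2458229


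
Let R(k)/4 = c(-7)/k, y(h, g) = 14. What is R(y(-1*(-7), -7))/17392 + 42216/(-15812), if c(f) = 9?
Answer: -642407511/240627016 ≈ -2.6697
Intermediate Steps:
R(k) = 36/k (R(k) = 4*(9/k) = 36/k)
R(y(-1*(-7), -7))/17392 + 42216/(-15812) = (36/14)/17392 + 42216/(-15812) = (36*(1/14))*(1/17392) + 42216*(-1/15812) = (18/7)*(1/17392) - 10554/3953 = 9/60872 - 10554/3953 = -642407511/240627016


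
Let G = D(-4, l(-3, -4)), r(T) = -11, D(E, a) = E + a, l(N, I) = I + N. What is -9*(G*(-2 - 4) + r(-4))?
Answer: -495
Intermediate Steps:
G = -11 (G = -4 + (-4 - 3) = -4 - 7 = -11)
-9*(G*(-2 - 4) + r(-4)) = -9*(-11*(-2 - 4) - 11) = -9*(-11*(-6) - 11) = -9*(66 - 11) = -9*55 = -495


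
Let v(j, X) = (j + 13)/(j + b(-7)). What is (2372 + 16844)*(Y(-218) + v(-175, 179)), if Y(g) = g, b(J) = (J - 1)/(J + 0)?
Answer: -5076329152/1217 ≈ -4.1712e+6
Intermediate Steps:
b(J) = (-1 + J)/J
v(j, X) = (13 + j)/(8/7 + j) (v(j, X) = (j + 13)/(j + (-1 - 7)/(-7)) = (13 + j)/(j - ⅐*(-8)) = (13 + j)/(j + 8/7) = (13 + j)/(8/7 + j))
(2372 + 16844)*(Y(-218) + v(-175, 179)) = (2372 + 16844)*(-218 + 7*(13 - 175)/(8 + 7*(-175))) = 19216*(-218 + 7*(-162)/(8 - 1225)) = 19216*(-218 + 7*(-162)/(-1217)) = 19216*(-218 + 7*(-1/1217)*(-162)) = 19216*(-218 + 1134/1217) = 19216*(-264172/1217) = -5076329152/1217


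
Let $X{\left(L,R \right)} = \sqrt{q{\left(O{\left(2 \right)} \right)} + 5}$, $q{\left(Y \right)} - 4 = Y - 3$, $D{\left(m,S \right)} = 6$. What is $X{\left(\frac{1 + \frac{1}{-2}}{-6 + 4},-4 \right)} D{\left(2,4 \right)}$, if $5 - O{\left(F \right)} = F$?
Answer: $18$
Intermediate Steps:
$O{\left(F \right)} = 5 - F$
$q{\left(Y \right)} = 1 + Y$ ($q{\left(Y \right)} = 4 + \left(Y - 3\right) = 4 + \left(-3 + Y\right) = 1 + Y$)
$X{\left(L,R \right)} = 3$ ($X{\left(L,R \right)} = \sqrt{\left(1 + \left(5 - 2\right)\right) + 5} = \sqrt{\left(1 + 3\right) + 5} = \sqrt{4 + 5} = \sqrt{9} = 3$)
$X{\left(\frac{1 + \frac{1}{-2}}{-6 + 4},-4 \right)} D{\left(2,4 \right)} = 3 \cdot 6 = 18$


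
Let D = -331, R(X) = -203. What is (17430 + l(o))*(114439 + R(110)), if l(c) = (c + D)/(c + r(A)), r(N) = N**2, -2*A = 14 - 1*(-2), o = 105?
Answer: 336475740784/169 ≈ 1.9910e+9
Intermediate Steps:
A = -8 (A = -(14 - 1*(-2))/2 = -(14 + 2)/2 = -1/2*16 = -8)
l(c) = (-331 + c)/(64 + c) (l(c) = (c - 331)/(c + (-8)**2) = (-331 + c)/(c + 64) = (-331 + c)/(64 + c))
(17430 + l(o))*(114439 + R(110)) = (17430 + (-331 + 105)/(64 + 105))*(114439 - 203) = (17430 - 226/169)*114236 = (2945444/169)*114236 = 336475740784/169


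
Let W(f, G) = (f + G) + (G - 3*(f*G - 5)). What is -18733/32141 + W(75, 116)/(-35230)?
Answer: 84283554/566163715 ≈ 0.14887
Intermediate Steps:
W(f, G) = 15 + f + 2*G - 3*G*f (W(f, G) = (G + f) + (G - 3*(G*f - 5)) = (G + f) + (G - 3*(-5 + G*f)) = (G + f) + (G + (15 - 3*G*f)) = (G + f) + (15 + G - 3*G*f) = 15 + f + 2*G - 3*G*f)
-18733/32141 + W(75, 116)/(-35230) = -18733/32141 + (15 + 75 + 2*116 - 3*116*75)/(-35230) = -18733*1/32141 + (15 + 75 + 232 - 26100)*(-1/35230) = -18733/32141 - 25778*(-1/35230) = -18733/32141 + 12889/17615 = 84283554/566163715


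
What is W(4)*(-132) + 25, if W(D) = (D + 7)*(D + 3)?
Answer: -10139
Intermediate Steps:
W(D) = (3 + D)*(7 + D) (W(D) = (7 + D)*(3 + D) = (3 + D)*(7 + D))
W(4)*(-132) + 25 = (21 + 4² + 10*4)*(-132) + 25 = (21 + 16 + 40)*(-132) + 25 = 77*(-132) + 25 = -10164 + 25 = -10139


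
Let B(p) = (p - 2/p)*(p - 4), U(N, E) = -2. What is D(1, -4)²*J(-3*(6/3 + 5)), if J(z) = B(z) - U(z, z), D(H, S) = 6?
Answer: 132204/7 ≈ 18886.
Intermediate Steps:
B(p) = (-4 + p)*(p - 2/p) (B(p) = (p - 2/p)*(-4 + p) = (-4 + p)*(p - 2/p))
J(z) = z² - 4*z + 8/z (J(z) = (-2 + z² - 4*z + 8/z) - 1*(-2) = (-2 + z² - 4*z + 8/z) + 2 = z² - 4*z + 8/z)
D(1, -4)²*J(-3*(6/3 + 5)) = 6²*((8 + (-3*(6/3 + 5))²*(-4 - 3*(6/3 + 5)))/((-3*(6/3 + 5)))) = 36*((8 + (-3*(6*(⅓) + 5))²*(-4 - 3*(6*(⅓) + 5)))/((-3*(6*(⅓) + 5)))) = 36*((8 + (-3*(2 + 5))²*(-4 - 3*(2 + 5)))/((-3*(2 + 5)))) = 36*((8 + (-3*7)²*(-4 - 3*7))/((-3*7))) = 36*((8 + (-21)²*(-4 - 21))/(-21)) = 36*(-(8 + 441*(-25))/21) = 36*(-(8 - 11025)/21) = 36*(-1/21*(-11017)) = 36*(11017/21) = 132204/7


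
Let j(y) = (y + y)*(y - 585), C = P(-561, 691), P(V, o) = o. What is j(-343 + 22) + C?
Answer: 582343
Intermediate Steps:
C = 691
j(y) = 2*y*(-585 + y) (j(y) = (2*y)*(-585 + y) = 2*y*(-585 + y))
j(-343 + 22) + C = 2*(-343 + 22)*(-585 + (-343 + 22)) + 691 = 2*(-321)*(-585 - 321) + 691 = 2*(-321)*(-906) + 691 = 581652 + 691 = 582343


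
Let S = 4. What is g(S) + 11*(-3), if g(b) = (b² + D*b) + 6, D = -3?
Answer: -23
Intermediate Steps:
g(b) = 6 + b² - 3*b (g(b) = (b² - 3*b) + 6 = 6 + b² - 3*b)
g(S) + 11*(-3) = (6 + 4² - 3*4) + 11*(-3) = (6 + 16 - 12) - 33 = 10 - 33 = -23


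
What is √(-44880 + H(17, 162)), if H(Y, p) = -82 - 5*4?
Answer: 21*I*√102 ≈ 212.09*I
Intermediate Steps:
H(Y, p) = -102 (H(Y, p) = -82 - 1*20 = -82 - 20 = -102)
√(-44880 + H(17, 162)) = √(-44880 - 102) = √(-44982) = 21*I*√102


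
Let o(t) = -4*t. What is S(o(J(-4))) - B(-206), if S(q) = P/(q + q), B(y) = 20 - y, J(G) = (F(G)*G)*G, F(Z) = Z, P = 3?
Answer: -115709/512 ≈ -225.99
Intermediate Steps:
J(G) = G³ (J(G) = (G*G)*G = G²*G = G³)
S(q) = 3/(2*q) (S(q) = 3/(q + q) = 3/(2*q))
S(o(J(-4))) - B(-206) = 3/(2*((-4*(-4)³))) - (20 - 1*(-206)) = 3/(2*((-4*(-64)))) - (20 + 206) = (3/2)/256 - 1*226 = (3/2)*(1/256) - 226 = 3/512 - 226 = -115709/512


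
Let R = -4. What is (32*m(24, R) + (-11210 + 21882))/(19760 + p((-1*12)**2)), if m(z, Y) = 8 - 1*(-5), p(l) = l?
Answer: 693/1244 ≈ 0.55707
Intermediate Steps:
m(z, Y) = 13 (m(z, Y) = 8 + 5 = 13)
(32*m(24, R) + (-11210 + 21882))/(19760 + p((-1*12)**2)) = (32*13 + (-11210 + 21882))/(19760 + (-1*12)**2) = (416 + 10672)/(19760 + (-12)**2) = 11088/(19760 + 144) = 11088/19904 = 11088*(1/19904) = 693/1244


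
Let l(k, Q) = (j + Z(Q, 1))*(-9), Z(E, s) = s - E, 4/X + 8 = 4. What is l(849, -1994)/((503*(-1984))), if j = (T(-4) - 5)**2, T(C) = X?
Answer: 18279/997952 ≈ 0.018317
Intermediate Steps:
X = -1 (X = 4/(-8 + 4) = 4/(-4) = 4*(-1/4) = -1)
T(C) = -1
j = 36 (j = (-1 - 5)**2 = (-6)**2 = 36)
l(k, Q) = -333 + 9*Q (l(k, Q) = (36 + (1 - Q))*(-9) = (37 - Q)*(-9) = -333 + 9*Q)
l(849, -1994)/((503*(-1984))) = (-333 + 9*(-1994))/((503*(-1984))) = (-333 - 17946)/(-997952) = -18279*(-1/997952) = 18279/997952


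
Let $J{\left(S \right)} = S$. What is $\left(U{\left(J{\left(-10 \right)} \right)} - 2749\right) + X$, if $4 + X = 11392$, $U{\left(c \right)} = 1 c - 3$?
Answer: $8626$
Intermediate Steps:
$U{\left(c \right)} = -3 + c$ ($U{\left(c \right)} = c - 3 = -3 + c$)
$X = 11388$ ($X = -4 + 11392 = 11388$)
$\left(U{\left(J{\left(-10 \right)} \right)} - 2749\right) + X = \left(\left(-3 - 10\right) - 2749\right) + 11388 = \left(-13 - 2749\right) + 11388 = -2762 + 11388 = 8626$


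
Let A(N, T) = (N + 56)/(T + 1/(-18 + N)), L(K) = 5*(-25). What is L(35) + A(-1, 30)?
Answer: -70080/569 ≈ -123.16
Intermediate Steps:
L(K) = -125
A(N, T) = (56 + N)/(T + 1/(-18 + N))
L(35) + A(-1, 30) = -125 + (-1008 + (-1)**2 + 38*(-1))/(1 - 18*30 - 1*30) = -125 + (-1008 + 1 - 38)/(1 - 540 - 30) = -125 - 1045/(-569) = -125 - 1/569*(-1045) = -125 + 1045/569 = -70080/569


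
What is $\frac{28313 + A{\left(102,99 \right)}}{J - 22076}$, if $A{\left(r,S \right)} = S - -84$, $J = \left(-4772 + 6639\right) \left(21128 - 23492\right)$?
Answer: $- \frac{1781}{277229} \approx -0.0064243$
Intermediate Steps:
$J = -4413588$ ($J = 1867 \left(-2364\right) = -4413588$)
$A{\left(r,S \right)} = 84 + S$ ($A{\left(r,S \right)} = S + 84 = 84 + S$)
$\frac{28313 + A{\left(102,99 \right)}}{J - 22076} = \frac{28313 + \left(84 + 99\right)}{-4413588 - 22076} = \frac{28313 + 183}{-4435664} = 28496 \left(- \frac{1}{4435664}\right) = - \frac{1781}{277229}$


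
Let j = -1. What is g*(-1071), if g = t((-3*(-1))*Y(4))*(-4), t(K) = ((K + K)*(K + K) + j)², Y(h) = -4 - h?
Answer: 22721517756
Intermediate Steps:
t(K) = (-1 + 4*K²)² (t(K) = ((K + K)*(K + K) - 1)² = ((2*K)*(2*K) - 1)² = (4*K² - 1)² = (-1 + 4*K²)²)
g = -21215236 (g = (-1 + 4*((-3*(-1))*(-4 - 1*4))²)²*(-4) = (-1 + 4*(3*(-4 - 4))²)²*(-4) = (-1 + 4*(3*(-8))²)²*(-4) = (-1 + 4*(-24)²)²*(-4) = (-1 + 4*576)²*(-4) = (-1 + 2304)²*(-4) = 2303²*(-4) = 5303809*(-4) = -21215236)
g*(-1071) = -21215236*(-1071) = 22721517756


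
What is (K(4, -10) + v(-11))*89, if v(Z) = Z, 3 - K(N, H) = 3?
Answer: -979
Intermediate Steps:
K(N, H) = 0 (K(N, H) = 3 - 1*3 = 3 - 3 = 0)
(K(4, -10) + v(-11))*89 = (0 - 11)*89 = -11*89 = -979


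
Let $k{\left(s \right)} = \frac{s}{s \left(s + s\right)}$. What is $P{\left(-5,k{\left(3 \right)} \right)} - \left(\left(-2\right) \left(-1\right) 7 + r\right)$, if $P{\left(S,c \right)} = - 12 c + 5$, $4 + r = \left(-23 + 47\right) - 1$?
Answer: $-30$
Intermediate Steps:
$r = 19$ ($r = -4 + \left(\left(-23 + 47\right) - 1\right) = -4 + \left(24 - 1\right) = -4 + 23 = 19$)
$k{\left(s \right)} = \frac{1}{2 s}$ ($k{\left(s \right)} = \frac{s}{s 2 s} = \frac{s}{2 s^{2}} = s \frac{1}{2 s^{2}} = \frac{1}{2 s}$)
$P{\left(S,c \right)} = 5 - 12 c$
$P{\left(-5,k{\left(3 \right)} \right)} - \left(\left(-2\right) \left(-1\right) 7 + r\right) = \left(5 - 12 \frac{1}{2 \cdot 3}\right) - \left(\left(-2\right) \left(-1\right) 7 + 19\right) = \left(5 - 12 \cdot \frac{1}{2} \cdot \frac{1}{3}\right) - \left(2 \cdot 7 + 19\right) = \left(5 - 2\right) - \left(14 + 19\right) = \left(5 - 2\right) - 33 = 3 - 33 = -30$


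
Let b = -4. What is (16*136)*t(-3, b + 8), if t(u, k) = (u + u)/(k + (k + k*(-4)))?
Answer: 1632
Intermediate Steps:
t(u, k) = -u/k (t(u, k) = (2*u)/(k + (k - 4*k)) = (2*u)/(k - 3*k) = (2*u)/((-2*k)) = (2*u)*(-1/(2*k)) = -u/k)
(16*136)*t(-3, b + 8) = (16*136)*(-1*(-3)/(-4 + 8)) = 2176*(-1*(-3)/4) = 2176*(-1*(-3)*¼) = 2176*(¾) = 1632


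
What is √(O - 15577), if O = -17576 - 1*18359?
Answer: 2*I*√12878 ≈ 226.96*I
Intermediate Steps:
O = -35935 (O = -17576 - 18359 = -35935)
√(O - 15577) = √(-35935 - 15577) = √(-51512) = 2*I*√12878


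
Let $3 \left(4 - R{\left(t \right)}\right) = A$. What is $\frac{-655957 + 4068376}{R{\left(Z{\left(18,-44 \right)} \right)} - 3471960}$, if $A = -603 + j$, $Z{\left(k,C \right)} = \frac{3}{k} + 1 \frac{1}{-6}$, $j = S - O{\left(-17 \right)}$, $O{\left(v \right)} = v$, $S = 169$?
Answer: $- \frac{3412419}{3471817} \approx -0.98289$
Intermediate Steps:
$j = 186$ ($j = 169 - -17 = 169 + 17 = 186$)
$Z{\left(k,C \right)} = - \frac{1}{6} + \frac{3}{k}$ ($Z{\left(k,C \right)} = \frac{3}{k} + 1 \left(- \frac{1}{6}\right) = \frac{3}{k} - \frac{1}{6} = - \frac{1}{6} + \frac{3}{k}$)
$A = -417$ ($A = -603 + 186 = -417$)
$R{\left(t \right)} = 143$ ($R{\left(t \right)} = 4 - -139 = 4 + 139 = 143$)
$\frac{-655957 + 4068376}{R{\left(Z{\left(18,-44 \right)} \right)} - 3471960} = \frac{-655957 + 4068376}{143 - 3471960} = \frac{3412419}{-3471817} = 3412419 \left(- \frac{1}{3471817}\right) = - \frac{3412419}{3471817}$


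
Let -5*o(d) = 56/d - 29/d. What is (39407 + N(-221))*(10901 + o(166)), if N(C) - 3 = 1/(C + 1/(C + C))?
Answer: 17415602929983082/40538445 ≈ 4.2961e+8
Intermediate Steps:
o(d) = -27/(5*d) (o(d) = -(56/d - 29/d)/5 = -27/(5*d))
N(C) = 3 + 1/(C + 1/(2*C)) (N(C) = 3 + 1/(C + 1/(C + C)) = 3 + 1/(C + 1/(2*C)))
(39407 + N(-221))*(10901 + o(166)) = (39407 + (3 + 2*(-221) + 6*(-221)²)/(1 + 2*(-221)²))*(10901 - 27/5/166) = (39407 + (3 - 442 + 6*48841)/(1 + 2*48841))*(10901 - 27/5*1/166) = (39407 + (3 - 442 + 293046)/(1 + 97682))*(10901 - 27/830) = (39407 + 292607/97683)*(9047803/830) = (3849686588/97683)*(9047803/830) = 17415602929983082/40538445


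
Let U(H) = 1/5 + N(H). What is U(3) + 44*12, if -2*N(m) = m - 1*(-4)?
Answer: 5247/10 ≈ 524.70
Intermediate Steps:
N(m) = -2 - m/2 (N(m) = -(m - 1*(-4))/2 = -(m + 4)/2 = -(4 + m)/2 = -2 - m/2)
U(H) = -9/5 - H/2 (U(H) = 1/5 + (-2 - H/2) = ⅕ + (-2 - H/2) = -9/5 - H/2)
U(3) + 44*12 = (-9/5 - ½*3) + 44*12 = (-9/5 - 3/2) + 528 = -33/10 + 528 = 5247/10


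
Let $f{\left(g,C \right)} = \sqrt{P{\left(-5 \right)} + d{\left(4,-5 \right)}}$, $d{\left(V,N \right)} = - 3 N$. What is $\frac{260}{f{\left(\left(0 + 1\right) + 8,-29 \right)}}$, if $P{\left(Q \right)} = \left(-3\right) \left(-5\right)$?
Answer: $\frac{26 \sqrt{30}}{3} \approx 47.469$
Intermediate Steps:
$P{\left(Q \right)} = 15$
$f{\left(g,C \right)} = \sqrt{30}$ ($f{\left(g,C \right)} = \sqrt{15 - -15} = \sqrt{15 + 15} = \sqrt{30}$)
$\frac{260}{f{\left(\left(0 + 1\right) + 8,-29 \right)}} = \frac{260}{\sqrt{30}} = 260 \frac{\sqrt{30}}{30} = \frac{26 \sqrt{30}}{3}$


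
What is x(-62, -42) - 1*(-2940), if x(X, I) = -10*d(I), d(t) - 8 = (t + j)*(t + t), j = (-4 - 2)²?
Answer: -2180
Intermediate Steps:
j = 36 (j = (-6)² = 36)
d(t) = 8 + 2*t*(36 + t) (d(t) = 8 + (t + 36)*(t + t) = 8 + (36 + t)*(2*t) = 8 + 2*t*(36 + t))
x(X, I) = -80 - 720*I - 20*I² (x(X, I) = -10*(8 + 2*I² + 72*I) = -80 - 720*I - 20*I²)
x(-62, -42) - 1*(-2940) = (-80 - 720*(-42) - 20*(-42)²) - 1*(-2940) = (-80 + 30240 - 20*1764) + 2940 = (-80 + 30240 - 35280) + 2940 = -5120 + 2940 = -2180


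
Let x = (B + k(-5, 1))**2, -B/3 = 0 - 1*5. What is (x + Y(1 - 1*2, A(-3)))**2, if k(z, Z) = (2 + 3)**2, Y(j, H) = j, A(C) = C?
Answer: 2556801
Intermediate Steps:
k(z, Z) = 25 (k(z, Z) = 5**2 = 25)
B = 15 (B = -3*(0 - 1*5) = -3*(0 - 5) = -3*(-5) = 15)
x = 1600 (x = (15 + 25)**2 = 40**2 = 1600)
(x + Y(1 - 1*2, A(-3)))**2 = (1600 + (1 - 1*2))**2 = (1600 + (1 - 2))**2 = (1600 - 1)**2 = 1599**2 = 2556801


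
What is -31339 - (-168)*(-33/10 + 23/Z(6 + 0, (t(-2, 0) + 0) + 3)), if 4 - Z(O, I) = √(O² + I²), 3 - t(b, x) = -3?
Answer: -16183447/505 - 11592*√13/101 ≈ -32460.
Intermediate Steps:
t(b, x) = 6 (t(b, x) = 3 - 1*(-3) = 3 + 3 = 6)
Z(O, I) = 4 - √(I² + O²) (Z(O, I) = 4 - √(O² + I²) = 4 - √(I² + O²))
-31339 - (-168)*(-33/10 + 23/Z(6 + 0, (t(-2, 0) + 0) + 3)) = -31339 - (-168)*(-33/10 + 23/(4 - √(((6 + 0) + 3)² + (6 + 0)²))) = -31339 - (-168)*(-33*⅒ + 23/(4 - √((6 + 3)² + 6²))) = -31339 - (-168)*(-33/10 + 23/(4 - √(9² + 36))) = -31339 - (-168)*(-33/10 + 23/(4 - √(81 + 36))) = -31339 - (-168)*(-33/10 + 23/(4 - √117)) = -31339 - (-168)*(-33/10 + 23/(4 - 3*√13)) = -31339 - (2772/5 - 3864/(4 - 3*√13)) = -31339 + (-2772/5 + 3864/(4 - 3*√13)) = -159467/5 + 3864/(4 - 3*√13)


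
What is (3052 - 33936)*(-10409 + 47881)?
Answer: -1157285248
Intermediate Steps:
(3052 - 33936)*(-10409 + 47881) = -30884*37472 = -1157285248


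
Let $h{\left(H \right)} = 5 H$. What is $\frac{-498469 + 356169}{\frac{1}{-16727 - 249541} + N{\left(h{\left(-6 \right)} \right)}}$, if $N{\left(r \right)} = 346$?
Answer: $- \frac{37889936400}{92128727} \approx -411.27$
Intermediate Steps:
$\frac{-498469 + 356169}{\frac{1}{-16727 - 249541} + N{\left(h{\left(-6 \right)} \right)}} = \frac{-498469 + 356169}{\frac{1}{-16727 - 249541} + 346} = - \frac{142300}{\frac{1}{-266268} + 346} = - \frac{142300}{- \frac{1}{266268} + 346} = - \frac{142300}{\frac{92128727}{266268}} = \left(-142300\right) \frac{266268}{92128727} = - \frac{37889936400}{92128727}$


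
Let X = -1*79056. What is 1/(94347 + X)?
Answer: 1/15291 ≈ 6.5398e-5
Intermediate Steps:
X = -79056
1/(94347 + X) = 1/(94347 - 79056) = 1/15291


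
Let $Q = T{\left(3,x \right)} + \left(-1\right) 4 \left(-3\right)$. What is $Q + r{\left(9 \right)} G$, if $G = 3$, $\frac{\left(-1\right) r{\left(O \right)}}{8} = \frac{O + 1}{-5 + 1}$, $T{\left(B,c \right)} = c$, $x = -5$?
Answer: $67$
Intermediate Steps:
$r{\left(O \right)} = 2 + 2 O$ ($r{\left(O \right)} = - 8 \frac{O + 1}{-5 + 1} = - 8 \frac{1 + O}{-4} = - 8 \left(1 + O\right) \left(- \frac{1}{4}\right) = - 8 \left(- \frac{1}{4} - \frac{O}{4}\right) = 2 + 2 O$)
$Q = 7$ ($Q = -5 + \left(-1\right) 4 \left(-3\right) = -5 - -12 = -5 + 12 = 7$)
$Q + r{\left(9 \right)} G = 7 + \left(2 + 2 \cdot 9\right) 3 = 7 + \left(2 + 18\right) 3 = 7 + 20 \cdot 3 = 7 + 60 = 67$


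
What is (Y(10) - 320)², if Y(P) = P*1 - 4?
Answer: 98596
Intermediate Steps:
Y(P) = -4 + P (Y(P) = P - 4 = -4 + P)
(Y(10) - 320)² = ((-4 + 10) - 320)² = (6 - 320)² = (-314)² = 98596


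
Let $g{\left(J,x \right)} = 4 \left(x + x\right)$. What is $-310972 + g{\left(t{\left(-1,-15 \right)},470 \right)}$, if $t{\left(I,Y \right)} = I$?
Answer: $-307212$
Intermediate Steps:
$g{\left(J,x \right)} = 8 x$ ($g{\left(J,x \right)} = 4 \cdot 2 x = 8 x$)
$-310972 + g{\left(t{\left(-1,-15 \right)},470 \right)} = -310972 + 8 \cdot 470 = -310972 + 3760 = -307212$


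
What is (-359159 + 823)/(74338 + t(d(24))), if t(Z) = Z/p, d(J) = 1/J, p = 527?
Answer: -4532233728/940227025 ≈ -4.8204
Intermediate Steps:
t(Z) = Z/527
(-359159 + 823)/(74338 + t(d(24))) = (-359159 + 823)/(74338 + (1/527)/24) = -358336/(74338 + (1/527)*(1/24)) = -358336/(74338 + 1/12648) = -358336/940227025/12648 = -358336*12648/940227025 = -4532233728/940227025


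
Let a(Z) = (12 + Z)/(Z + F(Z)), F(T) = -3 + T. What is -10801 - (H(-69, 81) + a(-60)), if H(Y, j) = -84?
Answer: -439413/41 ≈ -10717.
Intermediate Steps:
a(Z) = (12 + Z)/(-3 + 2*Z) (a(Z) = (12 + Z)/(Z + (-3 + Z)) = (12 + Z)/(-3 + 2*Z))
-10801 - (H(-69, 81) + a(-60)) = -10801 - (-84 + (12 - 60)/(-3 + 2*(-60))) = -10801 - (-84 - 48/(-3 - 120)) = -10801 - (-84 - 48/(-123)) = -10801 - (-84 - 1/123*(-48)) = -10801 - (-84 + 16/41) = -10801 - 1*(-3428/41) = -10801 + 3428/41 = -439413/41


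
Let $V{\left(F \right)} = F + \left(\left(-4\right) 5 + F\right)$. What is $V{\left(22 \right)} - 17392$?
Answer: $-17368$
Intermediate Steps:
$V{\left(F \right)} = -20 + 2 F$ ($V{\left(F \right)} = F + \left(-20 + F\right) = -20 + 2 F$)
$V{\left(22 \right)} - 17392 = \left(-20 + 2 \cdot 22\right) - 17392 = \left(-20 + 44\right) - 17392 = 24 - 17392 = -17368$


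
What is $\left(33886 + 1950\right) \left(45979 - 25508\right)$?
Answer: $733598756$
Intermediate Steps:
$\left(33886 + 1950\right) \left(45979 - 25508\right) = 35836 \left(45979 - 25508\right) = 35836 \cdot 20471 = 733598756$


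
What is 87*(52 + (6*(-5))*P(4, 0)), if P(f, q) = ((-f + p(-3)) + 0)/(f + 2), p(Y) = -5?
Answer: 8439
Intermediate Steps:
P(f, q) = (-5 - f)/(2 + f) (P(f, q) = ((-f - 5) + 0)/(f + 2) = ((-5 - f) + 0)/(2 + f) = (-5 - f)/(2 + f))
87*(52 + (6*(-5))*P(4, 0)) = 87*(52 + (6*(-5))*((-5 - 1*4)/(2 + 4))) = 87*(52 - 30*(-5 - 4)/6) = 87*(52 - 5*(-9)) = 87*(52 - 30*(-3/2)) = 87*(52 + 45) = 87*97 = 8439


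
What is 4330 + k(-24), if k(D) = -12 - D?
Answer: 4342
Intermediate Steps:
4330 + k(-24) = 4330 + (-12 - 1*(-24)) = 4330 + (-12 + 24) = 4330 + 12 = 4342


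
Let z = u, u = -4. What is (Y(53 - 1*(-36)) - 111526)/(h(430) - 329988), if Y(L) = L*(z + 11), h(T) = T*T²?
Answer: -110903/79177012 ≈ -0.0014007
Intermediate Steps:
h(T) = T³
z = -4
Y(L) = 7*L (Y(L) = L*(-4 + 11) = L*7 = 7*L)
(Y(53 - 1*(-36)) - 111526)/(h(430) - 329988) = (7*(53 - 1*(-36)) - 111526)/(430³ - 329988) = (7*(53 + 36) - 111526)/(79507000 - 329988) = (7*89 - 111526)/79177012 = (623 - 111526)*(1/79177012) = -110903*1/79177012 = -110903/79177012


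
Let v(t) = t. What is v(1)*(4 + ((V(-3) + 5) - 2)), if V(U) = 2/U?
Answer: 19/3 ≈ 6.3333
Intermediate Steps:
v(1)*(4 + ((V(-3) + 5) - 2)) = 1*(4 + ((2/(-3) + 5) - 2)) = 1*(4 + ((2*(-⅓) + 5) - 2)) = 1*(4 + ((-⅔ + 5) - 2)) = 1*(4 + (13/3 - 2)) = 1*(4 + 7/3) = 1*(19/3) = 19/3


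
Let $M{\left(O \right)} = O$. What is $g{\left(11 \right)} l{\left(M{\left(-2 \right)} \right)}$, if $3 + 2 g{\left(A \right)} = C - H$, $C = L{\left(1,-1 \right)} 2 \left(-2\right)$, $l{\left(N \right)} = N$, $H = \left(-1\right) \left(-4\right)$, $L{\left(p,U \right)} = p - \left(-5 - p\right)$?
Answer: $35$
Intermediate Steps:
$L{\left(p,U \right)} = 5 + 2 p$ ($L{\left(p,U \right)} = p + \left(5 + p\right) = 5 + 2 p$)
$H = 4$
$C = -28$ ($C = \left(5 + 2 \cdot 1\right) 2 \left(-2\right) = \left(5 + 2\right) 2 \left(-2\right) = 7 \cdot 2 \left(-2\right) = 14 \left(-2\right) = -28$)
$g{\left(A \right)} = - \frac{35}{2}$ ($g{\left(A \right)} = - \frac{3}{2} + \frac{-28 - 4}{2} = - \frac{3}{2} + \frac{1}{2} \left(-32\right) = - \frac{3}{2} - 16 = - \frac{35}{2}$)
$g{\left(11 \right)} l{\left(M{\left(-2 \right)} \right)} = \left(- \frac{35}{2}\right) \left(-2\right) = 35$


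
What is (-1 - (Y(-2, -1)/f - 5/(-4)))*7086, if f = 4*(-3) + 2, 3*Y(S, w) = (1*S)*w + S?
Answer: -31887/2 ≈ -15944.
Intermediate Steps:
Y(S, w) = S/3 + S*w/3 (Y(S, w) = ((1*S)*w + S)/3 = (S*w + S)/3 = (S + S*w)/3 = S/3 + S*w/3)
f = -10 (f = -12 + 2 = -10)
(-1 - (Y(-2, -1)/f - 5/(-4)))*7086 = (-1 - (((⅓)*(-2)*(1 - 1))/(-10) - 5/(-4)))*7086 = (-1 - (((⅓)*(-2)*0)*(-⅒) - 5*(-¼)))*7086 = (-1 - (0*(-⅒) + 5/4))*7086 = (-1 - (0 + 5/4))*7086 = (-1 - 1*5/4)*7086 = (-1 - 5/4)*7086 = -9/4*7086 = -31887/2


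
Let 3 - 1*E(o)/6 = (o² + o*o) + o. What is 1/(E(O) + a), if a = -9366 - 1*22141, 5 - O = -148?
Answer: -1/313315 ≈ -3.1917e-6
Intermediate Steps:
O = 153 (O = 5 - 1*(-148) = 5 + 148 = 153)
a = -31507 (a = -9366 - 22141 = -31507)
E(o) = 18 - 12*o² - 6*o (E(o) = 18 - 6*((o² + o*o) + o) = 18 - 6*((o² + o²) + o) = 18 - 6*(2*o² + o) = 18 - 6*(o + 2*o²) = 18 + (-12*o² - 6*o) = 18 - 12*o² - 6*o)
1/(E(O) + a) = 1/((18 - 12*153² - 6*153) - 31507) = 1/((18 - 12*23409 - 918) - 31507) = 1/((18 - 280908 - 918) - 31507) = 1/(-281808 - 31507) = 1/(-313315) = -1/313315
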